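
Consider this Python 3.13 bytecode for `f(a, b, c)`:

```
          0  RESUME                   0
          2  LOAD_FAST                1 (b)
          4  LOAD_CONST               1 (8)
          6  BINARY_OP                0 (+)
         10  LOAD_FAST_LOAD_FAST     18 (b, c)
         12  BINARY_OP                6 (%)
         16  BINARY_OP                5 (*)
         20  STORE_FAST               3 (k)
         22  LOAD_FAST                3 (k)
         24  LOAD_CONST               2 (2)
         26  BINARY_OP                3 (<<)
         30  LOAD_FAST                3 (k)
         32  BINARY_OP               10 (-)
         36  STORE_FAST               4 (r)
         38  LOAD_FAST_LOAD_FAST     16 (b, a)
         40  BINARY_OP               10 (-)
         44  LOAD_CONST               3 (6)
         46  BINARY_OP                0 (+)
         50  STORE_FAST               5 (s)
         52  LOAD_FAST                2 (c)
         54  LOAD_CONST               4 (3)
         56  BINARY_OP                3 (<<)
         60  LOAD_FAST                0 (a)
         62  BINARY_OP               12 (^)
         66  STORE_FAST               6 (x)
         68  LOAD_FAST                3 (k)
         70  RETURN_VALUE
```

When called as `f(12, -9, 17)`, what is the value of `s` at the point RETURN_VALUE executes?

-15

LOAD_FAST b → push -9. Stack: [-9]
LOAD_CONST → push 8. Stack: [-9, 8]
BINARY_OP + → -9 + 8 = -1. Stack: [-1]
LOAD_FAST_LOAD_FAST b,c → push -9,17. Stack: [-1, -9, 17]
BINARY_OP % → -9 % 17 = 8. Stack: [-1, 8]
BINARY_OP * → -1 * 8 = -8. Stack: [-8]
STORE_FAST k → k=-8. Stack: []
LOAD_FAST k → push -8. Stack: [-8]
LOAD_CONST → push 2. Stack: [-8, 2]
BINARY_OP << → -8 << 2 = -32. Stack: [-32]
LOAD_FAST k → push -8. Stack: [-32, -8]
BINARY_OP - → -32 - -8 = -24. Stack: [-24]
STORE_FAST r → r=-24. Stack: []
LOAD_FAST_LOAD_FAST b,a → push -9,12. Stack: [-9, 12]
BINARY_OP - → -9 - 12 = -21. Stack: [-21]
LOAD_CONST → push 6. Stack: [-21, 6]
BINARY_OP + → -21 + 6 = -15. Stack: [-15]
STORE_FAST s → s=-15. Stack: []
LOAD_FAST c → push 17. Stack: [17]
LOAD_CONST → push 3. Stack: [17, 3]
BINARY_OP << → 17 << 3 = 136. Stack: [136]
LOAD_FAST a → push 12. Stack: [136, 12]
BINARY_OP ^ → 136 ^ 12 = 132. Stack: [132]
STORE_FAST x → x=132. Stack: []
LOAD_FAST k → push -8. Stack: [-8]
RETURN_VALUE → return -8.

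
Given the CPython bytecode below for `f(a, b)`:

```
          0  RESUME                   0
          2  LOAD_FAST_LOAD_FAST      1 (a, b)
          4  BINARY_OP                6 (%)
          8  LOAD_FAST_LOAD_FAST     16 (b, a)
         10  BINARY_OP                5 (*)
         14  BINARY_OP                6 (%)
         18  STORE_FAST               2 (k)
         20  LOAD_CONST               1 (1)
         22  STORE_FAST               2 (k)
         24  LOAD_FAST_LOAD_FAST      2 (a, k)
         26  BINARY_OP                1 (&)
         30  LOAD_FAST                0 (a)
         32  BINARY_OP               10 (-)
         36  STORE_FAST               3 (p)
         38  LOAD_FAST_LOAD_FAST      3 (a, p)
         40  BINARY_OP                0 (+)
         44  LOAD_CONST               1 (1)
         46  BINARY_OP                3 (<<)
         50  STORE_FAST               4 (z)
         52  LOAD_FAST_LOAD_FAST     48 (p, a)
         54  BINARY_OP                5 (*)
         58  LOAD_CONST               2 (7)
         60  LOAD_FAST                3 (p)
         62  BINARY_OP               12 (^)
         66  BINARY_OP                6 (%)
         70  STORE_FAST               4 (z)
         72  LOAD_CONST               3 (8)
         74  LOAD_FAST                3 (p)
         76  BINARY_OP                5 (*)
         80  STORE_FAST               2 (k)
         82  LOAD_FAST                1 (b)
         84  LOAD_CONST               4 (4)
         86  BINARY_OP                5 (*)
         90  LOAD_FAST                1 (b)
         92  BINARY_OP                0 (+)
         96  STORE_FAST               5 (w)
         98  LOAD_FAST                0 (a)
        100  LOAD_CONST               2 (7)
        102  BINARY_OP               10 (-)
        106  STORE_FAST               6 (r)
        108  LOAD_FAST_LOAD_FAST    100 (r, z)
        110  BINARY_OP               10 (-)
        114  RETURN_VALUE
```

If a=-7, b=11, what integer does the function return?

LOAD_FAST_LOAD_FAST a,b → push -7,11. Stack: [-7, 11]
BINARY_OP % → -7 % 11 = 4. Stack: [4]
LOAD_FAST_LOAD_FAST b,a → push 11,-7. Stack: [4, 11, -7]
BINARY_OP * → 11 * -7 = -77. Stack: [4, -77]
BINARY_OP % → 4 % -77 = -73. Stack: [-73]
STORE_FAST k → k=-73. Stack: []
LOAD_CONST → push 1. Stack: [1]
STORE_FAST k → k=1. Stack: []
LOAD_FAST_LOAD_FAST a,k → push -7,1. Stack: [-7, 1]
BINARY_OP & → -7 & 1 = 1. Stack: [1]
LOAD_FAST a → push -7. Stack: [1, -7]
BINARY_OP - → 1 - -7 = 8. Stack: [8]
STORE_FAST p → p=8. Stack: []
LOAD_FAST_LOAD_FAST a,p → push -7,8. Stack: [-7, 8]
BINARY_OP + → -7 + 8 = 1. Stack: [1]
LOAD_CONST → push 1. Stack: [1, 1]
BINARY_OP << → 1 << 1 = 2. Stack: [2]
STORE_FAST z → z=2. Stack: []
LOAD_FAST_LOAD_FAST p,a → push 8,-7. Stack: [8, -7]
BINARY_OP * → 8 * -7 = -56. Stack: [-56]
LOAD_CONST → push 7. Stack: [-56, 7]
LOAD_FAST p → push 8. Stack: [-56, 7, 8]
BINARY_OP ^ → 7 ^ 8 = 15. Stack: [-56, 15]
BINARY_OP % → -56 % 15 = 4. Stack: [4]
STORE_FAST z → z=4. Stack: []
LOAD_CONST → push 8. Stack: [8]
LOAD_FAST p → push 8. Stack: [8, 8]
BINARY_OP * → 8 * 8 = 64. Stack: [64]
STORE_FAST k → k=64. Stack: []
LOAD_FAST b → push 11. Stack: [11]
LOAD_CONST → push 4. Stack: [11, 4]
BINARY_OP * → 11 * 4 = 44. Stack: [44]
LOAD_FAST b → push 11. Stack: [44, 11]
BINARY_OP + → 44 + 11 = 55. Stack: [55]
STORE_FAST w → w=55. Stack: []
LOAD_FAST a → push -7. Stack: [-7]
LOAD_CONST → push 7. Stack: [-7, 7]
BINARY_OP - → -7 - 7 = -14. Stack: [-14]
STORE_FAST r → r=-14. Stack: []
LOAD_FAST_LOAD_FAST r,z → push -14,4. Stack: [-14, 4]
BINARY_OP - → -14 - 4 = -18. Stack: [-18]
RETURN_VALUE → return -18.

-18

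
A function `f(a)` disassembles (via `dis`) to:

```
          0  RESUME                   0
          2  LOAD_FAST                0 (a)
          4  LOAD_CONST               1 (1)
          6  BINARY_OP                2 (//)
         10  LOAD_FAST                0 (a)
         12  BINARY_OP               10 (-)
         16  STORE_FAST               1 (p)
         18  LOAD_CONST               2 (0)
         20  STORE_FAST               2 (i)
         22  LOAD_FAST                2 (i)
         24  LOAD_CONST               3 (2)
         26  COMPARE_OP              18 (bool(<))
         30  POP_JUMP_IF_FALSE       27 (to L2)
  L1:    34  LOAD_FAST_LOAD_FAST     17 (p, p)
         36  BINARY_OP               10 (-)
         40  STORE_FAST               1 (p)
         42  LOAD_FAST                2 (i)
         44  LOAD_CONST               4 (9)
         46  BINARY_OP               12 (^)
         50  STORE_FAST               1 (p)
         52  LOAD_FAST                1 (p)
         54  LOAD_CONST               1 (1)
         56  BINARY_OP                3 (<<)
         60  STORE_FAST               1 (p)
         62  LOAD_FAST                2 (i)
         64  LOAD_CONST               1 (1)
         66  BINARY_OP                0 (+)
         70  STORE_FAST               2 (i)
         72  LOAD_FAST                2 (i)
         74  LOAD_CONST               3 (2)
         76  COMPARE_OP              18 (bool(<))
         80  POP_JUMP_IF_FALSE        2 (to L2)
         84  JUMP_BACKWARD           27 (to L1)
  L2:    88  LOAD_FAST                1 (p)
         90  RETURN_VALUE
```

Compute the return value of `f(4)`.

LOAD_FAST a → push 4. Stack: [4]
LOAD_CONST → push 1. Stack: [4, 1]
BINARY_OP // → 4 // 1 = 4. Stack: [4]
LOAD_FAST a → push 4. Stack: [4, 4]
BINARY_OP - → 4 - 4 = 0. Stack: [0]
STORE_FAST p → p=0. Stack: []
LOAD_CONST → push 0. Stack: [0]
STORE_FAST i → i=0. Stack: []
LOAD_FAST i → push 0. Stack: [0]
LOAD_CONST → push 2. Stack: [0, 2]
COMPARE_OP bool(<) → 0 vs 2 = True. Stack: [True]
POP_JUMP_IF_FALSE → pop True; no jump. Stack: []
LOAD_FAST_LOAD_FAST p,p → push 0,0. Stack: [0, 0]
BINARY_OP - → 0 - 0 = 0. Stack: [0]
STORE_FAST p → p=0. Stack: []
LOAD_FAST i → push 0. Stack: [0]
LOAD_CONST → push 9. Stack: [0, 9]
BINARY_OP ^ → 0 ^ 9 = 9. Stack: [9]
STORE_FAST p → p=9. Stack: []
LOAD_FAST p → push 9. Stack: [9]
LOAD_CONST → push 1. Stack: [9, 1]
BINARY_OP << → 9 << 1 = 18. Stack: [18]
STORE_FAST p → p=18. Stack: []
LOAD_FAST i → push 0. Stack: [0]
LOAD_CONST → push 1. Stack: [0, 1]
BINARY_OP + → 0 + 1 = 1. Stack: [1]
STORE_FAST i → i=1. Stack: []
LOAD_FAST i → push 1. Stack: [1]
LOAD_CONST → push 2. Stack: [1, 2]
COMPARE_OP bool(<) → 1 vs 2 = True. Stack: [True]
POP_JUMP_IF_FALSE → pop True; no jump. Stack: []
LOAD_FAST_LOAD_FAST p,p → push 18,18. Stack: [18, 18]
BINARY_OP - → 18 - 18 = 0. Stack: [0]
STORE_FAST p → p=0. Stack: []
LOAD_FAST i → push 1. Stack: [1]
LOAD_CONST → push 9. Stack: [1, 9]
BINARY_OP ^ → 1 ^ 9 = 8. Stack: [8]
STORE_FAST p → p=8. Stack: []
LOAD_FAST p → push 8. Stack: [8]
LOAD_CONST → push 1. Stack: [8, 1]
BINARY_OP << → 8 << 1 = 16. Stack: [16]
STORE_FAST p → p=16. Stack: []
LOAD_FAST i → push 1. Stack: [1]
LOAD_CONST → push 1. Stack: [1, 1]
BINARY_OP + → 1 + 1 = 2. Stack: [2]
STORE_FAST i → i=2. Stack: []
LOAD_FAST i → push 2. Stack: [2]
LOAD_CONST → push 2. Stack: [2, 2]
COMPARE_OP bool(<) → 2 vs 2 = False. Stack: [False]
POP_JUMP_IF_FALSE → pop False; jump. Stack: []
LOAD_FAST p → push 16. Stack: [16]
RETURN_VALUE → return 16.

16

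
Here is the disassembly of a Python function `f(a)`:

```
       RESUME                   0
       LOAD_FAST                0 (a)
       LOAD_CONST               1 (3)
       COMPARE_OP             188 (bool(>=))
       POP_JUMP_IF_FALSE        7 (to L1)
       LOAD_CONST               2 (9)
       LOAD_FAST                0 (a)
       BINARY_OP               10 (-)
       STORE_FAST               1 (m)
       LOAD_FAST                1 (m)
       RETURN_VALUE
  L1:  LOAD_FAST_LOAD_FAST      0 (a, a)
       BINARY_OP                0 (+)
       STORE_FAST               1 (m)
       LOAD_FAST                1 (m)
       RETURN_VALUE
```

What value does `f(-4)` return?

LOAD_FAST a → push -4. Stack: [-4]
LOAD_CONST → push 3. Stack: [-4, 3]
COMPARE_OP bool(>=) → -4 vs 3 = False. Stack: [False]
POP_JUMP_IF_FALSE → pop False; jump. Stack: []
LOAD_FAST_LOAD_FAST a,a → push -4,-4. Stack: [-4, -4]
BINARY_OP + → -4 + -4 = -8. Stack: [-8]
STORE_FAST m → m=-8. Stack: []
LOAD_FAST m → push -8. Stack: [-8]
RETURN_VALUE → return -8.

-8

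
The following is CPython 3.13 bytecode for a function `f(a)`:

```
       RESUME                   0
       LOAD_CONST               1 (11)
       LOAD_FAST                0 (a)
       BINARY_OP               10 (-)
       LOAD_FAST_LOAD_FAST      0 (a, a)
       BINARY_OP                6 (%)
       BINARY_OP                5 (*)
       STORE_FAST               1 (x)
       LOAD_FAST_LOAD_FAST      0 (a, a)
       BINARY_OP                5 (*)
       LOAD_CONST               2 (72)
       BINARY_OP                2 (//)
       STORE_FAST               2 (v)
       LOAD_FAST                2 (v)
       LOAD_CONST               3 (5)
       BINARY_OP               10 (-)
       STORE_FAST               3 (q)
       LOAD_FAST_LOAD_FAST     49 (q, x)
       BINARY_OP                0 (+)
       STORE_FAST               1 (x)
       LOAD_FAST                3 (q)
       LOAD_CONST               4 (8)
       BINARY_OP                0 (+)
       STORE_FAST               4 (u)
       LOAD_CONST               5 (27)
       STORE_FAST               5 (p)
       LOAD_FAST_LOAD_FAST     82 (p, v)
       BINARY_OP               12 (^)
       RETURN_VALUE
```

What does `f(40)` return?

13

LOAD_CONST → push 11. Stack: [11]
LOAD_FAST a → push 40. Stack: [11, 40]
BINARY_OP - → 11 - 40 = -29. Stack: [-29]
LOAD_FAST_LOAD_FAST a,a → push 40,40. Stack: [-29, 40, 40]
BINARY_OP % → 40 % 40 = 0. Stack: [-29, 0]
BINARY_OP * → -29 * 0 = 0. Stack: [0]
STORE_FAST x → x=0. Stack: []
LOAD_FAST_LOAD_FAST a,a → push 40,40. Stack: [40, 40]
BINARY_OP * → 40 * 40 = 1600. Stack: [1600]
LOAD_CONST → push 72. Stack: [1600, 72]
BINARY_OP // → 1600 // 72 = 22. Stack: [22]
STORE_FAST v → v=22. Stack: []
LOAD_FAST v → push 22. Stack: [22]
LOAD_CONST → push 5. Stack: [22, 5]
BINARY_OP - → 22 - 5 = 17. Stack: [17]
STORE_FAST q → q=17. Stack: []
LOAD_FAST_LOAD_FAST q,x → push 17,0. Stack: [17, 0]
BINARY_OP + → 17 + 0 = 17. Stack: [17]
STORE_FAST x → x=17. Stack: []
LOAD_FAST q → push 17. Stack: [17]
LOAD_CONST → push 8. Stack: [17, 8]
BINARY_OP + → 17 + 8 = 25. Stack: [25]
STORE_FAST u → u=25. Stack: []
LOAD_CONST → push 27. Stack: [27]
STORE_FAST p → p=27. Stack: []
LOAD_FAST_LOAD_FAST p,v → push 27,22. Stack: [27, 22]
BINARY_OP ^ → 27 ^ 22 = 13. Stack: [13]
RETURN_VALUE → return 13.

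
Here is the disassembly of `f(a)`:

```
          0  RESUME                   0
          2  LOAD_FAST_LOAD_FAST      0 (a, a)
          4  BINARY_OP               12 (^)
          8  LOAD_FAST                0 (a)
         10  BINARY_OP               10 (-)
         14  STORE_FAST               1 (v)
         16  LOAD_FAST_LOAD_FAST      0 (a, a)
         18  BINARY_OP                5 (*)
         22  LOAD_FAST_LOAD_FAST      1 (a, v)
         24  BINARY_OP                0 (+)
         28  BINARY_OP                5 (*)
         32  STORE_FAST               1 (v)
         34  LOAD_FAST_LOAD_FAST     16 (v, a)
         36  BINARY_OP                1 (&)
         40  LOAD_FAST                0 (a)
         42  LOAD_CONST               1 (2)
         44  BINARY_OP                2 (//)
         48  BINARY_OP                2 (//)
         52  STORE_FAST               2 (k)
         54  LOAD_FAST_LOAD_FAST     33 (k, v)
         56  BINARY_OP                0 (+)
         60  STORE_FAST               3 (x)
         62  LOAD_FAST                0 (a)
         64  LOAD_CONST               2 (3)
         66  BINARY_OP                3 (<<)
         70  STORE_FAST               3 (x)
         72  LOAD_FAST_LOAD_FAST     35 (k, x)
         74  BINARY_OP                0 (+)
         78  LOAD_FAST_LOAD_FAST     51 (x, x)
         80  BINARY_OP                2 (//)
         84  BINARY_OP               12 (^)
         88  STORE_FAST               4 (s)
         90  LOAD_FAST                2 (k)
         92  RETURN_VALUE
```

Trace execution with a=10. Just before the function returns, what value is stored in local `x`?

LOAD_FAST_LOAD_FAST a,a → push 10,10. Stack: [10, 10]
BINARY_OP ^ → 10 ^ 10 = 0. Stack: [0]
LOAD_FAST a → push 10. Stack: [0, 10]
BINARY_OP - → 0 - 10 = -10. Stack: [-10]
STORE_FAST v → v=-10. Stack: []
LOAD_FAST_LOAD_FAST a,a → push 10,10. Stack: [10, 10]
BINARY_OP * → 10 * 10 = 100. Stack: [100]
LOAD_FAST_LOAD_FAST a,v → push 10,-10. Stack: [100, 10, -10]
BINARY_OP + → 10 + -10 = 0. Stack: [100, 0]
BINARY_OP * → 100 * 0 = 0. Stack: [0]
STORE_FAST v → v=0. Stack: []
LOAD_FAST_LOAD_FAST v,a → push 0,10. Stack: [0, 10]
BINARY_OP & → 0 & 10 = 0. Stack: [0]
LOAD_FAST a → push 10. Stack: [0, 10]
LOAD_CONST → push 2. Stack: [0, 10, 2]
BINARY_OP // → 10 // 2 = 5. Stack: [0, 5]
BINARY_OP // → 0 // 5 = 0. Stack: [0]
STORE_FAST k → k=0. Stack: []
LOAD_FAST_LOAD_FAST k,v → push 0,0. Stack: [0, 0]
BINARY_OP + → 0 + 0 = 0. Stack: [0]
STORE_FAST x → x=0. Stack: []
LOAD_FAST a → push 10. Stack: [10]
LOAD_CONST → push 3. Stack: [10, 3]
BINARY_OP << → 10 << 3 = 80. Stack: [80]
STORE_FAST x → x=80. Stack: []
LOAD_FAST_LOAD_FAST k,x → push 0,80. Stack: [0, 80]
BINARY_OP + → 0 + 80 = 80. Stack: [80]
LOAD_FAST_LOAD_FAST x,x → push 80,80. Stack: [80, 80, 80]
BINARY_OP // → 80 // 80 = 1. Stack: [80, 1]
BINARY_OP ^ → 80 ^ 1 = 81. Stack: [81]
STORE_FAST s → s=81. Stack: []
LOAD_FAST k → push 0. Stack: [0]
RETURN_VALUE → return 0.

80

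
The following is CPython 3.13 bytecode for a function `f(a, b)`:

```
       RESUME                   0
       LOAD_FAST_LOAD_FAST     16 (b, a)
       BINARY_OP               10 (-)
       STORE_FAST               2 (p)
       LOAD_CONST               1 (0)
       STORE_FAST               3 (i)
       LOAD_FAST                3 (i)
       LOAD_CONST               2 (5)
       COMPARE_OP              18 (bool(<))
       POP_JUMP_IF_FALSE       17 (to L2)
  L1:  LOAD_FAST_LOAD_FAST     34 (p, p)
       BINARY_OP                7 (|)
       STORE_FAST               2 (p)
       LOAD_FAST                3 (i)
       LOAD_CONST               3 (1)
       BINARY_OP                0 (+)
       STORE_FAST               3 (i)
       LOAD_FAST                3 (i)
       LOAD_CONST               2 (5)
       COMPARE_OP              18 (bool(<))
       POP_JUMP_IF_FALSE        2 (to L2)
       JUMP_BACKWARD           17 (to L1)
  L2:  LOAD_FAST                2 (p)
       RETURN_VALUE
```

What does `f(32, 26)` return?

LOAD_FAST_LOAD_FAST b,a → push 26,32
BINARY_OP - → 26 - 32 = -6
STORE_FAST p → p=-6
LOAD_CONST → push 0
STORE_FAST i → i=0
LOAD_FAST i → push 0
LOAD_CONST → push 5
COMPARE_OP bool(<) → 0 vs 5 = True
POP_JUMP_IF_FALSE → pop True; no jump
LOAD_FAST_LOAD_FAST p,p → push -6,-6
BINARY_OP | → -6 | -6 = -6
STORE_FAST p → p=-6
LOAD_FAST i → push 0
LOAD_CONST → push 1
BINARY_OP + → 0 + 1 = 1
STORE_FAST i → i=1
LOAD_FAST i → push 1
LOAD_CONST → push 5
COMPARE_OP bool(<) → 1 vs 5 = True
POP_JUMP_IF_FALSE → pop True; no jump
LOAD_FAST_LOAD_FAST p,p → push -6,-6
BINARY_OP | → -6 | -6 = -6
STORE_FAST p → p=-6
LOAD_FAST i → push 1
LOAD_CONST → push 1
BINARY_OP + → 1 + 1 = 2
STORE_FAST i → i=2
LOAD_FAST i → push 2
LOAD_CONST → push 5
COMPARE_OP bool(<) → 2 vs 5 = True
POP_JUMP_IF_FALSE → pop True; no jump
LOAD_FAST_LOAD_FAST p,p → push -6,-6
BINARY_OP | → -6 | -6 = -6
STORE_FAST p → p=-6
LOAD_FAST i → push 2
LOAD_CONST → push 1
BINARY_OP + → 2 + 1 = 3
STORE_FAST i → i=3
LOAD_FAST i → push 3
LOAD_CONST → push 5
COMPARE_OP bool(<) → 3 vs 5 = True
POP_JUMP_IF_FALSE → pop True; no jump
LOAD_FAST_LOAD_FAST p,p → push -6,-6
BINARY_OP | → -6 | -6 = -6
STORE_FAST p → p=-6
LOAD_FAST i → push 3
LOAD_CONST → push 1
BINARY_OP + → 3 + 1 = 4
STORE_FAST i → i=4
LOAD_FAST i → push 4
LOAD_CONST → push 5
COMPARE_OP bool(<) → 4 vs 5 = True
POP_JUMP_IF_FALSE → pop True; no jump
LOAD_FAST_LOAD_FAST p,p → push -6,-6
BINARY_OP | → -6 | -6 = -6
STORE_FAST p → p=-6
LOAD_FAST i → push 4
LOAD_CONST → push 1
BINARY_OP + → 4 + 1 = 5
STORE_FAST i → i=5
LOAD_FAST i → push 5
LOAD_CONST → push 5
COMPARE_OP bool(<) → 5 vs 5 = False
POP_JUMP_IF_FALSE → pop False; jump
LOAD_FAST p → push -6
RETURN_VALUE → return -6.

-6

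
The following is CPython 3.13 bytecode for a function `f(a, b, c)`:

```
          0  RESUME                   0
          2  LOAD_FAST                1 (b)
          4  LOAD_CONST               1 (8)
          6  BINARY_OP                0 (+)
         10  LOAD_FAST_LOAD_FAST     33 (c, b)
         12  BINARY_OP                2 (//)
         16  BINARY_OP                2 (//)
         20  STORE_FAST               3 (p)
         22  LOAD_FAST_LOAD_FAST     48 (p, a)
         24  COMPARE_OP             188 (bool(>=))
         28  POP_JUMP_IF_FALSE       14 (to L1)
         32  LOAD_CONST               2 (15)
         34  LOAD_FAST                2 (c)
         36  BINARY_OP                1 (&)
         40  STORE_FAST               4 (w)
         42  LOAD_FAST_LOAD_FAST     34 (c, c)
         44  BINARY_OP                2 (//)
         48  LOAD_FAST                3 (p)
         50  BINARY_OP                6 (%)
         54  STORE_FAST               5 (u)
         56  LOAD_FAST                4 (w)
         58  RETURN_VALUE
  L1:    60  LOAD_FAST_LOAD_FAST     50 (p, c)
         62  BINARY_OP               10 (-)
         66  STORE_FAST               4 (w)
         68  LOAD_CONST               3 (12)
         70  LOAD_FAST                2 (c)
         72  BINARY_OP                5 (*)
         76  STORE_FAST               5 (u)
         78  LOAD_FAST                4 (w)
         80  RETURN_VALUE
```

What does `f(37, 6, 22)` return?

-18

LOAD_FAST b → push 6. Stack: [6]
LOAD_CONST → push 8. Stack: [6, 8]
BINARY_OP + → 6 + 8 = 14. Stack: [14]
LOAD_FAST_LOAD_FAST c,b → push 22,6. Stack: [14, 22, 6]
BINARY_OP // → 22 // 6 = 3. Stack: [14, 3]
BINARY_OP // → 14 // 3 = 4. Stack: [4]
STORE_FAST p → p=4. Stack: []
LOAD_FAST_LOAD_FAST p,a → push 4,37. Stack: [4, 37]
COMPARE_OP bool(>=) → 4 vs 37 = False. Stack: [False]
POP_JUMP_IF_FALSE → pop False; jump. Stack: []
LOAD_FAST_LOAD_FAST p,c → push 4,22. Stack: [4, 22]
BINARY_OP - → 4 - 22 = -18. Stack: [-18]
STORE_FAST w → w=-18. Stack: []
LOAD_CONST → push 12. Stack: [12]
LOAD_FAST c → push 22. Stack: [12, 22]
BINARY_OP * → 12 * 22 = 264. Stack: [264]
STORE_FAST u → u=264. Stack: []
LOAD_FAST w → push -18. Stack: [-18]
RETURN_VALUE → return -18.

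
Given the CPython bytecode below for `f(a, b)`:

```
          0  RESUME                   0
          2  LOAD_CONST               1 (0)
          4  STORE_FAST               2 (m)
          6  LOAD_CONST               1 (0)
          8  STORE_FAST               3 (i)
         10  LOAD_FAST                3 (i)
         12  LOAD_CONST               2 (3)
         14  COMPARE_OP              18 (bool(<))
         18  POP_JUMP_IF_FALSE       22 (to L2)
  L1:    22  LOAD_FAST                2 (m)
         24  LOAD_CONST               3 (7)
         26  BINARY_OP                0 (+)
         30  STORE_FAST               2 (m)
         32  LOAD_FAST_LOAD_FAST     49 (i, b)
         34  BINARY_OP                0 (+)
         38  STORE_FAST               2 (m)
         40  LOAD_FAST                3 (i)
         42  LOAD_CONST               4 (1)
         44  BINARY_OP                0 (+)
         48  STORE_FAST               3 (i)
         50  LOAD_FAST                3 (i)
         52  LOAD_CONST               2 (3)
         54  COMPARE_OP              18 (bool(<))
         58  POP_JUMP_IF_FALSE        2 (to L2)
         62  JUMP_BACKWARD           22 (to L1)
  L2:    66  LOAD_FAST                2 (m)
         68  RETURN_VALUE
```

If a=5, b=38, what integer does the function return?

LOAD_CONST → push 0. Stack: [0]
STORE_FAST m → m=0. Stack: []
LOAD_CONST → push 0. Stack: [0]
STORE_FAST i → i=0. Stack: []
LOAD_FAST i → push 0. Stack: [0]
LOAD_CONST → push 3. Stack: [0, 3]
COMPARE_OP bool(<) → 0 vs 3 = True. Stack: [True]
POP_JUMP_IF_FALSE → pop True; no jump. Stack: []
LOAD_FAST m → push 0. Stack: [0]
LOAD_CONST → push 7. Stack: [0, 7]
BINARY_OP + → 0 + 7 = 7. Stack: [7]
STORE_FAST m → m=7. Stack: []
LOAD_FAST_LOAD_FAST i,b → push 0,38. Stack: [0, 38]
BINARY_OP + → 0 + 38 = 38. Stack: [38]
STORE_FAST m → m=38. Stack: []
LOAD_FAST i → push 0. Stack: [0]
LOAD_CONST → push 1. Stack: [0, 1]
BINARY_OP + → 0 + 1 = 1. Stack: [1]
STORE_FAST i → i=1. Stack: []
LOAD_FAST i → push 1. Stack: [1]
LOAD_CONST → push 3. Stack: [1, 3]
COMPARE_OP bool(<) → 1 vs 3 = True. Stack: [True]
POP_JUMP_IF_FALSE → pop True; no jump. Stack: []
LOAD_FAST m → push 38. Stack: [38]
LOAD_CONST → push 7. Stack: [38, 7]
BINARY_OP + → 38 + 7 = 45. Stack: [45]
STORE_FAST m → m=45. Stack: []
LOAD_FAST_LOAD_FAST i,b → push 1,38. Stack: [1, 38]
BINARY_OP + → 1 + 38 = 39. Stack: [39]
STORE_FAST m → m=39. Stack: []
LOAD_FAST i → push 1. Stack: [1]
LOAD_CONST → push 1. Stack: [1, 1]
BINARY_OP + → 1 + 1 = 2. Stack: [2]
STORE_FAST i → i=2. Stack: []
LOAD_FAST i → push 2. Stack: [2]
LOAD_CONST → push 3. Stack: [2, 3]
COMPARE_OP bool(<) → 2 vs 3 = True. Stack: [True]
POP_JUMP_IF_FALSE → pop True; no jump. Stack: []
LOAD_FAST m → push 39. Stack: [39]
LOAD_CONST → push 7. Stack: [39, 7]
BINARY_OP + → 39 + 7 = 46. Stack: [46]
STORE_FAST m → m=46. Stack: []
LOAD_FAST_LOAD_FAST i,b → push 2,38. Stack: [2, 38]
BINARY_OP + → 2 + 38 = 40. Stack: [40]
STORE_FAST m → m=40. Stack: []
LOAD_FAST i → push 2. Stack: [2]
LOAD_CONST → push 1. Stack: [2, 1]
BINARY_OP + → 2 + 1 = 3. Stack: [3]
STORE_FAST i → i=3. Stack: []
LOAD_FAST i → push 3. Stack: [3]
LOAD_CONST → push 3. Stack: [3, 3]
COMPARE_OP bool(<) → 3 vs 3 = False. Stack: [False]
POP_JUMP_IF_FALSE → pop False; jump. Stack: []
LOAD_FAST m → push 40. Stack: [40]
RETURN_VALUE → return 40.

40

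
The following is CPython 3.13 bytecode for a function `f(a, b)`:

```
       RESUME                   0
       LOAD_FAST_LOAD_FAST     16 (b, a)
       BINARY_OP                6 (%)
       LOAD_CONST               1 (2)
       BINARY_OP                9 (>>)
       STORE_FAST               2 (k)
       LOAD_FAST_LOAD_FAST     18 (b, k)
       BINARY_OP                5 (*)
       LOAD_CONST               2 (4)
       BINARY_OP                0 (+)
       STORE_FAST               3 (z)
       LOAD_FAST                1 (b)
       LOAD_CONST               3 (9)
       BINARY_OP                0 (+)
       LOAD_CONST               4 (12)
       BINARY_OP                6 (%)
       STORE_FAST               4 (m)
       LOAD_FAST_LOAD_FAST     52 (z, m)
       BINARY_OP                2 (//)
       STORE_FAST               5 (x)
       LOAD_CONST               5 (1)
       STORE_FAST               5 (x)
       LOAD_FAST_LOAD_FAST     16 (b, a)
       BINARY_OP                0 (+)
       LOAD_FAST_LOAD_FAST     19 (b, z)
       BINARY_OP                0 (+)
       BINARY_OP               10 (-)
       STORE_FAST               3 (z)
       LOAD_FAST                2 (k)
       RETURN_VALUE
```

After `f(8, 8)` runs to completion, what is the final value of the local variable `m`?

5

LOAD_FAST_LOAD_FAST b,a → push 8,8. Stack: [8, 8]
BINARY_OP % → 8 % 8 = 0. Stack: [0]
LOAD_CONST → push 2. Stack: [0, 2]
BINARY_OP >> → 0 >> 2 = 0. Stack: [0]
STORE_FAST k → k=0. Stack: []
LOAD_FAST_LOAD_FAST b,k → push 8,0. Stack: [8, 0]
BINARY_OP * → 8 * 0 = 0. Stack: [0]
LOAD_CONST → push 4. Stack: [0, 4]
BINARY_OP + → 0 + 4 = 4. Stack: [4]
STORE_FAST z → z=4. Stack: []
LOAD_FAST b → push 8. Stack: [8]
LOAD_CONST → push 9. Stack: [8, 9]
BINARY_OP + → 8 + 9 = 17. Stack: [17]
LOAD_CONST → push 12. Stack: [17, 12]
BINARY_OP % → 17 % 12 = 5. Stack: [5]
STORE_FAST m → m=5. Stack: []
LOAD_FAST_LOAD_FAST z,m → push 4,5. Stack: [4, 5]
BINARY_OP // → 4 // 5 = 0. Stack: [0]
STORE_FAST x → x=0. Stack: []
LOAD_CONST → push 1. Stack: [1]
STORE_FAST x → x=1. Stack: []
LOAD_FAST_LOAD_FAST b,a → push 8,8. Stack: [8, 8]
BINARY_OP + → 8 + 8 = 16. Stack: [16]
LOAD_FAST_LOAD_FAST b,z → push 8,4. Stack: [16, 8, 4]
BINARY_OP + → 8 + 4 = 12. Stack: [16, 12]
BINARY_OP - → 16 - 12 = 4. Stack: [4]
STORE_FAST z → z=4. Stack: []
LOAD_FAST k → push 0. Stack: [0]
RETURN_VALUE → return 0.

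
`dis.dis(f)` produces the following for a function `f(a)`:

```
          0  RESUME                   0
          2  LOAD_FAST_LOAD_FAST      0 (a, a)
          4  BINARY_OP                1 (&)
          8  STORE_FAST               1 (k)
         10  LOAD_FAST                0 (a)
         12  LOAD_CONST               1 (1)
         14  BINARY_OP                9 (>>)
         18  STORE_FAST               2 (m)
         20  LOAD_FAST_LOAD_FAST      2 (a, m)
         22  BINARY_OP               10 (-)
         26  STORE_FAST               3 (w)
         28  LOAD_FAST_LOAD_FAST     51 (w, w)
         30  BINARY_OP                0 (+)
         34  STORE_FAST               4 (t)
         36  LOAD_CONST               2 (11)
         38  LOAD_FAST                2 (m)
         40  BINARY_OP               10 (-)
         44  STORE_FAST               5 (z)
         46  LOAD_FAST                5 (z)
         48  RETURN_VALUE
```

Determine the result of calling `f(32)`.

LOAD_FAST_LOAD_FAST a,a → push 32,32. Stack: [32, 32]
BINARY_OP & → 32 & 32 = 32. Stack: [32]
STORE_FAST k → k=32. Stack: []
LOAD_FAST a → push 32. Stack: [32]
LOAD_CONST → push 1. Stack: [32, 1]
BINARY_OP >> → 32 >> 1 = 16. Stack: [16]
STORE_FAST m → m=16. Stack: []
LOAD_FAST_LOAD_FAST a,m → push 32,16. Stack: [32, 16]
BINARY_OP - → 32 - 16 = 16. Stack: [16]
STORE_FAST w → w=16. Stack: []
LOAD_FAST_LOAD_FAST w,w → push 16,16. Stack: [16, 16]
BINARY_OP + → 16 + 16 = 32. Stack: [32]
STORE_FAST t → t=32. Stack: []
LOAD_CONST → push 11. Stack: [11]
LOAD_FAST m → push 16. Stack: [11, 16]
BINARY_OP - → 11 - 16 = -5. Stack: [-5]
STORE_FAST z → z=-5. Stack: []
LOAD_FAST z → push -5. Stack: [-5]
RETURN_VALUE → return -5.

-5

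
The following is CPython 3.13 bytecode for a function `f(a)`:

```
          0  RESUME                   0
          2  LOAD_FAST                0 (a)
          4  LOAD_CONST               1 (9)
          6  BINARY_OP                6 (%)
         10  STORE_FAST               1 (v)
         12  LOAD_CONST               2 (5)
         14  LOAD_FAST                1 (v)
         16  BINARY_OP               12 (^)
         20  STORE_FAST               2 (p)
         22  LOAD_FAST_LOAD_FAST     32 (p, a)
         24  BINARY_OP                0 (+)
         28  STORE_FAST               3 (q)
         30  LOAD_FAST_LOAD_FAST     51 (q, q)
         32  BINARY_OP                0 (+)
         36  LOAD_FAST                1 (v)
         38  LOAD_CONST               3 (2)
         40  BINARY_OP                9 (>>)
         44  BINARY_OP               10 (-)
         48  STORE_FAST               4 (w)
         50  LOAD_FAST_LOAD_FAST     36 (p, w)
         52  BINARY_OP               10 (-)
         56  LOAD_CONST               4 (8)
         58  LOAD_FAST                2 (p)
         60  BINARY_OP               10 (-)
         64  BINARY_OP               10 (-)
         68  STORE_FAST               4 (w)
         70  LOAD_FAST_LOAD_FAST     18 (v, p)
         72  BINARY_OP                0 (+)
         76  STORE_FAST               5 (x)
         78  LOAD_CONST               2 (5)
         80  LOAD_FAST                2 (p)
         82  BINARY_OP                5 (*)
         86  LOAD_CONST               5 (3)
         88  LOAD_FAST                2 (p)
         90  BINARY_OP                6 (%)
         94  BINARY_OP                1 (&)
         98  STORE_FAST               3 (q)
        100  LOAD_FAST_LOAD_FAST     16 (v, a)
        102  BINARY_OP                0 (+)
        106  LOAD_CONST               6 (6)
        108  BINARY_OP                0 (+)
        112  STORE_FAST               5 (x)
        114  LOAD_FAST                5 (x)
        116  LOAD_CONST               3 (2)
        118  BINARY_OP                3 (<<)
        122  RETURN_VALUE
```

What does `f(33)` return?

LOAD_FAST a → push 33. Stack: [33]
LOAD_CONST → push 9. Stack: [33, 9]
BINARY_OP % → 33 % 9 = 6. Stack: [6]
STORE_FAST v → v=6. Stack: []
LOAD_CONST → push 5. Stack: [5]
LOAD_FAST v → push 6. Stack: [5, 6]
BINARY_OP ^ → 5 ^ 6 = 3. Stack: [3]
STORE_FAST p → p=3. Stack: []
LOAD_FAST_LOAD_FAST p,a → push 3,33. Stack: [3, 33]
BINARY_OP + → 3 + 33 = 36. Stack: [36]
STORE_FAST q → q=36. Stack: []
LOAD_FAST_LOAD_FAST q,q → push 36,36. Stack: [36, 36]
BINARY_OP + → 36 + 36 = 72. Stack: [72]
LOAD_FAST v → push 6. Stack: [72, 6]
LOAD_CONST → push 2. Stack: [72, 6, 2]
BINARY_OP >> → 6 >> 2 = 1. Stack: [72, 1]
BINARY_OP - → 72 - 1 = 71. Stack: [71]
STORE_FAST w → w=71. Stack: []
LOAD_FAST_LOAD_FAST p,w → push 3,71. Stack: [3, 71]
BINARY_OP - → 3 - 71 = -68. Stack: [-68]
LOAD_CONST → push 8. Stack: [-68, 8]
LOAD_FAST p → push 3. Stack: [-68, 8, 3]
BINARY_OP - → 8 - 3 = 5. Stack: [-68, 5]
BINARY_OP - → -68 - 5 = -73. Stack: [-73]
STORE_FAST w → w=-73. Stack: []
LOAD_FAST_LOAD_FAST v,p → push 6,3. Stack: [6, 3]
BINARY_OP + → 6 + 3 = 9. Stack: [9]
STORE_FAST x → x=9. Stack: []
LOAD_CONST → push 5. Stack: [5]
LOAD_FAST p → push 3. Stack: [5, 3]
BINARY_OP * → 5 * 3 = 15. Stack: [15]
LOAD_CONST → push 3. Stack: [15, 3]
LOAD_FAST p → push 3. Stack: [15, 3, 3]
BINARY_OP % → 3 % 3 = 0. Stack: [15, 0]
BINARY_OP & → 15 & 0 = 0. Stack: [0]
STORE_FAST q → q=0. Stack: []
LOAD_FAST_LOAD_FAST v,a → push 6,33. Stack: [6, 33]
BINARY_OP + → 6 + 33 = 39. Stack: [39]
LOAD_CONST → push 6. Stack: [39, 6]
BINARY_OP + → 39 + 6 = 45. Stack: [45]
STORE_FAST x → x=45. Stack: []
LOAD_FAST x → push 45. Stack: [45]
LOAD_CONST → push 2. Stack: [45, 2]
BINARY_OP << → 45 << 2 = 180. Stack: [180]
RETURN_VALUE → return 180.

180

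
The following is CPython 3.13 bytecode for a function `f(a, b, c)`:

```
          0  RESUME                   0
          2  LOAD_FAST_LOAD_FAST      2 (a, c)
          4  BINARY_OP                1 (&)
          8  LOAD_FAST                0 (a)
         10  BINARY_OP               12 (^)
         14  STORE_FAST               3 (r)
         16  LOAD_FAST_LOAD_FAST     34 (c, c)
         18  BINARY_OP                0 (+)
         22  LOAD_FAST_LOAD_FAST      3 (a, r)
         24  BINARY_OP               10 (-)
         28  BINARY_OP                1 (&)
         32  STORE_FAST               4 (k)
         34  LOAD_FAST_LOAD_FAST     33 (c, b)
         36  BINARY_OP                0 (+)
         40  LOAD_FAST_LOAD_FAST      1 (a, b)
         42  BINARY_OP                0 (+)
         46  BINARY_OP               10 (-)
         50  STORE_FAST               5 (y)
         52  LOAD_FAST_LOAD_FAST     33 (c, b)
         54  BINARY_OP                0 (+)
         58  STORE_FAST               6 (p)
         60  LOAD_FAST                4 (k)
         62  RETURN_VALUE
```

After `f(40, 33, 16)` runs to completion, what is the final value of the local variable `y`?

-24

LOAD_FAST_LOAD_FAST a,c → push 40,16. Stack: [40, 16]
BINARY_OP & → 40 & 16 = 0. Stack: [0]
LOAD_FAST a → push 40. Stack: [0, 40]
BINARY_OP ^ → 0 ^ 40 = 40. Stack: [40]
STORE_FAST r → r=40. Stack: []
LOAD_FAST_LOAD_FAST c,c → push 16,16. Stack: [16, 16]
BINARY_OP + → 16 + 16 = 32. Stack: [32]
LOAD_FAST_LOAD_FAST a,r → push 40,40. Stack: [32, 40, 40]
BINARY_OP - → 40 - 40 = 0. Stack: [32, 0]
BINARY_OP & → 32 & 0 = 0. Stack: [0]
STORE_FAST k → k=0. Stack: []
LOAD_FAST_LOAD_FAST c,b → push 16,33. Stack: [16, 33]
BINARY_OP + → 16 + 33 = 49. Stack: [49]
LOAD_FAST_LOAD_FAST a,b → push 40,33. Stack: [49, 40, 33]
BINARY_OP + → 40 + 33 = 73. Stack: [49, 73]
BINARY_OP - → 49 - 73 = -24. Stack: [-24]
STORE_FAST y → y=-24. Stack: []
LOAD_FAST_LOAD_FAST c,b → push 16,33. Stack: [16, 33]
BINARY_OP + → 16 + 33 = 49. Stack: [49]
STORE_FAST p → p=49. Stack: []
LOAD_FAST k → push 0. Stack: [0]
RETURN_VALUE → return 0.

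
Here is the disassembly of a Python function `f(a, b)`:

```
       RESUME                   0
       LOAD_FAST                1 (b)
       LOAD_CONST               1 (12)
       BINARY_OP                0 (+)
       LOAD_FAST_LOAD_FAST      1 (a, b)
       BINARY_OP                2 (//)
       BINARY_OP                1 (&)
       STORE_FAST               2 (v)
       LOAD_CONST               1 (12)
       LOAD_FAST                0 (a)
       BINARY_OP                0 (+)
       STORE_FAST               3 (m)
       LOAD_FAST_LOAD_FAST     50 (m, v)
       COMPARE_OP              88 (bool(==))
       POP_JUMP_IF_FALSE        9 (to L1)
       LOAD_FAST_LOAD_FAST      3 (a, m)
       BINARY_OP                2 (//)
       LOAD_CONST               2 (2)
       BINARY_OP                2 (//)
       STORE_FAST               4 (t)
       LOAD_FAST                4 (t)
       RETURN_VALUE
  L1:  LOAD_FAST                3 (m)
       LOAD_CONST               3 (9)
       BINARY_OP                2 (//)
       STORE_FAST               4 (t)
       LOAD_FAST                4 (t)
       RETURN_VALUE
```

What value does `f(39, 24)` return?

5

LOAD_FAST b → push 24. Stack: [24]
LOAD_CONST → push 12. Stack: [24, 12]
BINARY_OP + → 24 + 12 = 36. Stack: [36]
LOAD_FAST_LOAD_FAST a,b → push 39,24. Stack: [36, 39, 24]
BINARY_OP // → 39 // 24 = 1. Stack: [36, 1]
BINARY_OP & → 36 & 1 = 0. Stack: [0]
STORE_FAST v → v=0. Stack: []
LOAD_CONST → push 12. Stack: [12]
LOAD_FAST a → push 39. Stack: [12, 39]
BINARY_OP + → 12 + 39 = 51. Stack: [51]
STORE_FAST m → m=51. Stack: []
LOAD_FAST_LOAD_FAST m,v → push 51,0. Stack: [51, 0]
COMPARE_OP bool(==) → 51 vs 0 = False. Stack: [False]
POP_JUMP_IF_FALSE → pop False; jump. Stack: []
LOAD_FAST m → push 51. Stack: [51]
LOAD_CONST → push 9. Stack: [51, 9]
BINARY_OP // → 51 // 9 = 5. Stack: [5]
STORE_FAST t → t=5. Stack: []
LOAD_FAST t → push 5. Stack: [5]
RETURN_VALUE → return 5.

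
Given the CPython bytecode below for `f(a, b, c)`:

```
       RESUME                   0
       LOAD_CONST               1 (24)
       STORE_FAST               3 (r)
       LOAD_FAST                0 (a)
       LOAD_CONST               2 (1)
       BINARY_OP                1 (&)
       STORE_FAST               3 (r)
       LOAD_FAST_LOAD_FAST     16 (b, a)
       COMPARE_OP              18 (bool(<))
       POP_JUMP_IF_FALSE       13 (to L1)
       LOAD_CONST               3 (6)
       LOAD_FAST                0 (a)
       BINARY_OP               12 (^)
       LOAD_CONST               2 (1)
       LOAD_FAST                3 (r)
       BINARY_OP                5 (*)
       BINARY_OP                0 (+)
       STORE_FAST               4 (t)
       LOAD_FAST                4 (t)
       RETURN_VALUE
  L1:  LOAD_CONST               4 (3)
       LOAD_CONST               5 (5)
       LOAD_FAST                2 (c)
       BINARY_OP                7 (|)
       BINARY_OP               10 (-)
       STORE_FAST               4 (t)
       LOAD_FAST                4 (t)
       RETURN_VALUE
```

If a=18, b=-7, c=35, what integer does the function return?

20

LOAD_CONST → push 24. Stack: [24]
STORE_FAST r → r=24. Stack: []
LOAD_FAST a → push 18. Stack: [18]
LOAD_CONST → push 1. Stack: [18, 1]
BINARY_OP & → 18 & 1 = 0. Stack: [0]
STORE_FAST r → r=0. Stack: []
LOAD_FAST_LOAD_FAST b,a → push -7,18. Stack: [-7, 18]
COMPARE_OP bool(<) → -7 vs 18 = True. Stack: [True]
POP_JUMP_IF_FALSE → pop True; no jump. Stack: []
LOAD_CONST → push 6. Stack: [6]
LOAD_FAST a → push 18. Stack: [6, 18]
BINARY_OP ^ → 6 ^ 18 = 20. Stack: [20]
LOAD_CONST → push 1. Stack: [20, 1]
LOAD_FAST r → push 0. Stack: [20, 1, 0]
BINARY_OP * → 1 * 0 = 0. Stack: [20, 0]
BINARY_OP + → 20 + 0 = 20. Stack: [20]
STORE_FAST t → t=20. Stack: []
LOAD_FAST t → push 20. Stack: [20]
RETURN_VALUE → return 20.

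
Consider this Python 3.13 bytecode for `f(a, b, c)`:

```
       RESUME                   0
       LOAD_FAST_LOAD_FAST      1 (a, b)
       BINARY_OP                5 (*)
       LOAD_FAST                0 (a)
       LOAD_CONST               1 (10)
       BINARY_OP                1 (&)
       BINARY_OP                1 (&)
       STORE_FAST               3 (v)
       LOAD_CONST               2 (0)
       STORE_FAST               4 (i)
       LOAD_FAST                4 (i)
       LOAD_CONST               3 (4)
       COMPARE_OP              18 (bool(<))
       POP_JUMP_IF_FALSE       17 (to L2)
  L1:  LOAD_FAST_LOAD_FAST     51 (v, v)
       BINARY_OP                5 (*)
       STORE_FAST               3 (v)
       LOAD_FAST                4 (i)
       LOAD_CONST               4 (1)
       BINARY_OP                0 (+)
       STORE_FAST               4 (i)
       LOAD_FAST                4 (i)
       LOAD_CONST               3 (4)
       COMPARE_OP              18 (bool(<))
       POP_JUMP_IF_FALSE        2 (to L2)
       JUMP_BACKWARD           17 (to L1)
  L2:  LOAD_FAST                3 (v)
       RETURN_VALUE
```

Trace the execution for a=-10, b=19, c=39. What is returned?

LOAD_FAST_LOAD_FAST a,b → push -10,19. Stack: [-10, 19]
BINARY_OP * → -10 * 19 = -190. Stack: [-190]
LOAD_FAST a → push -10. Stack: [-190, -10]
LOAD_CONST → push 10. Stack: [-190, -10, 10]
BINARY_OP & → -10 & 10 = 2. Stack: [-190, 2]
BINARY_OP & → -190 & 2 = 2. Stack: [2]
STORE_FAST v → v=2. Stack: []
LOAD_CONST → push 0. Stack: [0]
STORE_FAST i → i=0. Stack: []
LOAD_FAST i → push 0. Stack: [0]
LOAD_CONST → push 4. Stack: [0, 4]
COMPARE_OP bool(<) → 0 vs 4 = True. Stack: [True]
POP_JUMP_IF_FALSE → pop True; no jump. Stack: []
LOAD_FAST_LOAD_FAST v,v → push 2,2. Stack: [2, 2]
BINARY_OP * → 2 * 2 = 4. Stack: [4]
STORE_FAST v → v=4. Stack: []
LOAD_FAST i → push 0. Stack: [0]
LOAD_CONST → push 1. Stack: [0, 1]
BINARY_OP + → 0 + 1 = 1. Stack: [1]
STORE_FAST i → i=1. Stack: []
LOAD_FAST i → push 1. Stack: [1]
LOAD_CONST → push 4. Stack: [1, 4]
COMPARE_OP bool(<) → 1 vs 4 = True. Stack: [True]
POP_JUMP_IF_FALSE → pop True; no jump. Stack: []
LOAD_FAST_LOAD_FAST v,v → push 4,4. Stack: [4, 4]
BINARY_OP * → 4 * 4 = 16. Stack: [16]
STORE_FAST v → v=16. Stack: []
LOAD_FAST i → push 1. Stack: [1]
LOAD_CONST → push 1. Stack: [1, 1]
BINARY_OP + → 1 + 1 = 2. Stack: [2]
STORE_FAST i → i=2. Stack: []
LOAD_FAST i → push 2. Stack: [2]
LOAD_CONST → push 4. Stack: [2, 4]
COMPARE_OP bool(<) → 2 vs 4 = True. Stack: [True]
POP_JUMP_IF_FALSE → pop True; no jump. Stack: []
LOAD_FAST_LOAD_FAST v,v → push 16,16. Stack: [16, 16]
BINARY_OP * → 16 * 16 = 256. Stack: [256]
STORE_FAST v → v=256. Stack: []
LOAD_FAST i → push 2. Stack: [2]
LOAD_CONST → push 1. Stack: [2, 1]
BINARY_OP + → 2 + 1 = 3. Stack: [3]
STORE_FAST i → i=3. Stack: []
LOAD_FAST i → push 3. Stack: [3]
LOAD_CONST → push 4. Stack: [3, 4]
COMPARE_OP bool(<) → 3 vs 4 = True. Stack: [True]
POP_JUMP_IF_FALSE → pop True; no jump. Stack: []
LOAD_FAST_LOAD_FAST v,v → push 256,256. Stack: [256, 256]
BINARY_OP * → 256 * 256 = 65536. Stack: [65536]
STORE_FAST v → v=65536. Stack: []
LOAD_FAST i → push 3. Stack: [3]
LOAD_CONST → push 1. Stack: [3, 1]
BINARY_OP + → 3 + 1 = 4. Stack: [4]
STORE_FAST i → i=4. Stack: []
LOAD_FAST i → push 4. Stack: [4]
LOAD_CONST → push 4. Stack: [4, 4]
COMPARE_OP bool(<) → 4 vs 4 = False. Stack: [False]
POP_JUMP_IF_FALSE → pop False; jump. Stack: []
LOAD_FAST v → push 65536. Stack: [65536]
RETURN_VALUE → return 65536.

65536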